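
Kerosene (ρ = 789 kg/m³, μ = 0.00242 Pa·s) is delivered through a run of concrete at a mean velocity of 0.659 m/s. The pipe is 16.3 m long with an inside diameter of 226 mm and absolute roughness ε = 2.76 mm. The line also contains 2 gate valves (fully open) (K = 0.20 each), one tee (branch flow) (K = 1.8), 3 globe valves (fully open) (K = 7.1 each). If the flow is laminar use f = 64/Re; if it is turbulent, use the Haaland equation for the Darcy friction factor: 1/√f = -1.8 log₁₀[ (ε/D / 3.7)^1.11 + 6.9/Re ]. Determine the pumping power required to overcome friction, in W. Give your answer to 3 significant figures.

P ≈ 120 W

Reynolds number Re = ρVD/μ = 789 · 0.659 · 0.226 / 0.00242 = 4.856e+04.
Re > 4000 → turbulent. Relative roughness ε/D = 0.00276/0.226 = 0.0122. Haaland: 1/√f = -1.8 log₁₀[(0.0122/3.7)^1.11 + 6.9/4.856e+04] = -1.8 log₁₀[0.00176 + 0.000142] = 4.897, so f = 0.0417.
Total minor-loss coefficient ΣK = 2·0.2 + 1·1.8 + 3·7.1 = 23.5.
ΔP = [f·L/D + ΣK]·(ρV²/2) = [0.0417·16.3/0.226 + 23.5]·(789·0.659²/2) = [3.007 + 23.5]·171.3 = 4541 Pa.
Q = V·A = 0.659·0.04011 = 0.02644 m³/s.
Pumping power P = QΔP = 0.02644·4541 = 120.1 W = 120 W.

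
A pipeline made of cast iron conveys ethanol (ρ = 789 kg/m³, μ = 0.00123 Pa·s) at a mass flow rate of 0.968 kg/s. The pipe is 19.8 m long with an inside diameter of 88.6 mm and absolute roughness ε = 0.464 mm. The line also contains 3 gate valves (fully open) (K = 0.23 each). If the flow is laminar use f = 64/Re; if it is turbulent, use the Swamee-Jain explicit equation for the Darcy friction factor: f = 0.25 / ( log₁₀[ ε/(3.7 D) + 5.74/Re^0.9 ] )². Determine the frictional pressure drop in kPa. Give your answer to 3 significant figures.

A = πD²/4 = π(0.0886)²/4 = 0.006165 m²; mean velocity V = ṁ/(ρA) = 0.968/(789 · 0.006165) = 0.199 m/s.
Reynolds number Re = ρVD/μ = 789 · 0.199 · 0.0886 / 0.00123 = 1.131e+04.
Re > 4000 → turbulent. Relative roughness ε/D = 0.000464/0.0886 = 0.00524. Swamee-Jain: f = 0.25/(log₁₀[0.00524/3.7 + 5.74/1.131e+04^0.9])² = 0.25/(log₁₀[0.00142 + 0.00129])² = 0.25/(-2.568)² = 0.03792.
Total minor-loss coefficient ΣK = 3·0.23 = 0.69.
ΔP = [f·L/D + ΣK]·(ρV²/2) = [0.03792·19.8/0.0886 + 0.69]·(789·0.199²/2) = [8.474 + 0.69]·15.62 = 143.2 Pa.
ΔP = 143.2 Pa = 0.143 kPa.

ΔP ≈ 0.143 kPa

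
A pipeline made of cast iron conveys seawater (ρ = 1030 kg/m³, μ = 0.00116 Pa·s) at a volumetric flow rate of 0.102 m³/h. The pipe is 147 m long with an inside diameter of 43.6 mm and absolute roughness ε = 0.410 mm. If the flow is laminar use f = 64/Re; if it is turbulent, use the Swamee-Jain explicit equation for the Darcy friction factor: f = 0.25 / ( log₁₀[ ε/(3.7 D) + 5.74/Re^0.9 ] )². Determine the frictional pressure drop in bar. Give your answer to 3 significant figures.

ΔP ≈ 5.45×10^-4 bar

Q = 0.102 m³/h = 0.102/3600 = 2.833e-05 m³/s.
Cross-sectional area A = πD²/4 = π(0.0436)²/4 = 0.001493 m²; mean velocity V = Q/A = 2.833e-05/0.001493 = 0.01898 m/s.
Reynolds number Re = ρVD/μ = 1030 · 0.01898 · 0.0436 / 0.00116 = 734.7.
Re < 2300 → laminar flow, so f = 64/Re = 64/734.7 = 0.08711 (the turbulent correlation is not needed).
Darcy-Weisbach: ΔP = f(L/D)(ρV²/2) = 0.08711·(147/0.0436)·(1030·0.01898²/2) = 0.08711·3372·0.1855 = 54.47 Pa.
ΔP = 54.47 Pa = 5.45×10^-4 bar.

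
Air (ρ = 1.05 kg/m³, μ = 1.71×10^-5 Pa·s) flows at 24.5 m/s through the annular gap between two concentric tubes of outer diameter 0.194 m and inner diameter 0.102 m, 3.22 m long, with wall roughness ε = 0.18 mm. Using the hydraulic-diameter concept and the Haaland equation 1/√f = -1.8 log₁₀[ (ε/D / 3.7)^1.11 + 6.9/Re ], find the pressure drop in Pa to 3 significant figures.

Hydraulic diameter D_h = 4A/P = D_o - D_i = 0.194 - 0.102 = 0.092 m.
Re = ρVD_h/μ = 1.05·24.5·0.092/1.71e-05 = 1.384e+05.
ε/D_h = 0.00018/0.092 = 0.00196; Haaland gives 1/√f = -1.8 log₁₀[0.000231+4.99e-05] = 6.394, so f = 0.02446.
ΔP = f(L/D_h)(ρV²/2) = 0.02446·3.22/0.092·315.1 = 269.8 Pa.

ΔP ≈ 270 Pa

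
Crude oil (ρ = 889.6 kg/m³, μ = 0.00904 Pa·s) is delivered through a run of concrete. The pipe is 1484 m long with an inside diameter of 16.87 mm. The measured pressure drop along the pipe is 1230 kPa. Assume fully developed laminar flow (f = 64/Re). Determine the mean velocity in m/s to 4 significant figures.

V ≈ 0.8154 m/s

For laminar flow, f = 64/Re with Re = ρVD/μ, so Darcy-Weisbach reduces to ΔP = 32μLV/D². Solving for V: V = ΔP·D²/(32μL) = 1.23e+06·(0.01687)²/(32·0.00904·1484) = 0.8154 m/s.
Check: Re = ρVD/μ = 889.6·0.8154·0.01687/0.00904 = 1354 < 2300, so the laminar assumption holds.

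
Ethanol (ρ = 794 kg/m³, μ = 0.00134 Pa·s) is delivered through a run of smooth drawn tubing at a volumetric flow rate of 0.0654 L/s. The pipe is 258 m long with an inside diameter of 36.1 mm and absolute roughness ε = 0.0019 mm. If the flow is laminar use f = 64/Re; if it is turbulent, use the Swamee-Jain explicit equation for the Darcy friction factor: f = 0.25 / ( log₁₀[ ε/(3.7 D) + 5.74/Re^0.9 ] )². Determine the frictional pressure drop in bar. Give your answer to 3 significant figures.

Q = 0.0654 L/s = 0.0654/1000 = 6.54e-05 m³/s.
Cross-sectional area A = πD²/4 = π(0.0361)²/4 = 0.001024 m²; mean velocity V = Q/A = 6.54e-05/0.001024 = 0.0639 m/s.
Reynolds number Re = ρVD/μ = 794 · 0.0639 · 0.0361 / 0.00134 = 1367.
Re < 2300 → laminar flow, so f = 64/Re = 64/1367 = 0.04683 (the turbulent correlation is not needed).
Darcy-Weisbach: ΔP = f(L/D)(ρV²/2) = 0.04683·(258/0.0361)·(794·0.0639²/2) = 0.04683·7147·1.621 = 542.4 Pa.
ΔP = 542.4 Pa = 0.00542 bar.

ΔP ≈ 0.00542 bar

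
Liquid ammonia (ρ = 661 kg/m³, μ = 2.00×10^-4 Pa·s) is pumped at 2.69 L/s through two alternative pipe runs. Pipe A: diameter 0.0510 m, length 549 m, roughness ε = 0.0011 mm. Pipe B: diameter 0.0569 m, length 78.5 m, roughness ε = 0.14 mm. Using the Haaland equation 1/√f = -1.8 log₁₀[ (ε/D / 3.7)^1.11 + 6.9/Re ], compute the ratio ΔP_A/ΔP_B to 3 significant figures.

Pipe A: V = Q/A = 0.00269/0.002043 = 1.317 m/s; Re = 2.22e+05; ε/D = 2.16e-05; Haaland → f = 0.01533; ΔP_A = f(L/D)(ρV²/2) = 9.46e+04 Pa.
Pipe B: V = Q/A = 0.00269/0.002543 = 1.058 m/s; Re = 1.989e+05; ε/D = 0.00246; Haaland → f = 0.0255; ΔP_B = f(L/D)(ρV²/2) = 1.301e+04 Pa.
ΔP_A/ΔP_B = 9.46e+04/1.301e+04 = 7.27.

ΔP_A/ΔP_B ≈ 7.27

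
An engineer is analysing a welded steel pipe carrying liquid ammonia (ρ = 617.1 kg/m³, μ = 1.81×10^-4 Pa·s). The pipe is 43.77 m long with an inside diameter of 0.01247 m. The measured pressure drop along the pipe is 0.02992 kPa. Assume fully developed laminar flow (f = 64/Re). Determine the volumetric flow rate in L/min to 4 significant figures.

For laminar flow, f = 64/Re with Re = ρVD/μ, so Darcy-Weisbach reduces to ΔP = 32μLV/D². Solving for V: V = ΔP·D²/(32μL) = 29.92·(0.01247)²/(32·0.000181·43.77) = 0.01835 m/s.
Check: Re = ρVD/μ = 617.1·0.01835·0.01247/0.000181 = 780.2 < 2300, so the laminar assumption holds.
Q = V·A = 0.01835·(π/4·0.01247²) = 2.241e-06 m³/s = 0.1345 L/min.

Q ≈ 0.1345 L/min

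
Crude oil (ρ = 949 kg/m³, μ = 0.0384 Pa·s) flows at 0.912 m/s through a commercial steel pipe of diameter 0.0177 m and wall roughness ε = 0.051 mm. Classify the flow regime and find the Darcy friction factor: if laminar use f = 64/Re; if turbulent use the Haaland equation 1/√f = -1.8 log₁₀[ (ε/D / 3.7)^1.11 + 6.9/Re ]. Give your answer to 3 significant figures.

f ≈ 0.160

Re = ρVD/μ = 949·0.912·0.0177/0.0384 = 398.9.
Re < 2300 → laminar, so f = 64/Re = 0.1604 (roughness is irrelevant in laminar flow).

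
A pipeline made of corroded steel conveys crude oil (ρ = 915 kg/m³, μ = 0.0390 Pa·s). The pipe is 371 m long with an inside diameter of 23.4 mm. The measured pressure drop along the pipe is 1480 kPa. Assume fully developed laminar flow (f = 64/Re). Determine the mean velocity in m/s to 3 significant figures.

V ≈ 1.75 m/s

For laminar flow, f = 64/Re with Re = ρVD/μ, so Darcy-Weisbach reduces to ΔP = 32μLV/D². Solving for V: V = ΔP·D²/(32μL) = 1.48e+06·(0.0234)²/(32·0.039·371) = 1.75 m/s.
Check: Re = ρVD/μ = 915·1.75·0.0234/0.039 = 960.9 < 2300, so the laminar assumption holds.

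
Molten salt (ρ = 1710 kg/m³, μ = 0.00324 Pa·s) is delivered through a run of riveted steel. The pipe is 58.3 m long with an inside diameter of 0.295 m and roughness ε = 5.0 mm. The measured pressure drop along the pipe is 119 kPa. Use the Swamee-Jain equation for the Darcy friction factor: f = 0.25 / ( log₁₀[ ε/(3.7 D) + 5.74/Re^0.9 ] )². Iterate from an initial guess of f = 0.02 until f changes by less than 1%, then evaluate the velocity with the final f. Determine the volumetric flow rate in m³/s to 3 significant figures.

Q ≈ 0.268 m³/s

Rearranging Darcy-Weisbach: V = √(2·ΔP·D/(f·L·ρ)). With ε/D = 0.005/0.295 = 0.0169, iterate starting from f = 0.02:
  f = 0.02 → V = √(2·1.19e+05·0.295/(0.02·58.3·1710)) = 5.934 m/s; Re = ρVD/μ = 9.239e+05; f → 0.04578
  f = 0.04578 → V = 3.922 m/s; Re = 6.106e+05; f → 0.04583
Converged (Δf/f < 1%). With the final f = 0.04583: V = √(2·1.19e+05·0.295/(0.04583·58.3·1710)) = 3.92 m/s.
Q = V·A = 3.92·(π/4·0.295²) = 0.2679 m³/s = 0.268 m³/s.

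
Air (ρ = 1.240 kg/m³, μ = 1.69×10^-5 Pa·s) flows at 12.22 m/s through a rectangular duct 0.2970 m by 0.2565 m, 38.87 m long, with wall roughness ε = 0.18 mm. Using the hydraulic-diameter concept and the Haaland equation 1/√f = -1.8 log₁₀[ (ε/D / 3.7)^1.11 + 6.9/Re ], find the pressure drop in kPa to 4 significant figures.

ΔP ≈ 0.2501 kPa

Hydraulic diameter D_h = 4A/P = 4·(0.297·0.2565)/(2·(0.297+0.2565)) = 0.3047/1.107 = 0.2753 m.
Re = ρVD_h/μ = 1.24·12.22·0.2753/1.69e-05 = 2.468e+05.
ε/D_h = 0.00018/0.2753 = 0.000654; Haaland gives 1/√f = -1.8 log₁₀[6.83e-05+2.8e-05] = 7.23, so f = 0.01913.
ΔP = f(L/D_h)(ρV²/2) = 0.01913·38.87/0.2753·92.58 = 250.1 Pa.
ΔP = 0.2501 kPa.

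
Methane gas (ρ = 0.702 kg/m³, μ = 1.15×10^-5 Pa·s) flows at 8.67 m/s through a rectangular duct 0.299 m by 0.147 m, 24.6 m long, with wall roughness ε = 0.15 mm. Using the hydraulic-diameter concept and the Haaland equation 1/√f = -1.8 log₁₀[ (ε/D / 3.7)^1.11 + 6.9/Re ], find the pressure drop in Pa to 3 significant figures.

Hydraulic diameter D_h = 4A/P = 4·(0.299·0.147)/(2·(0.299+0.147)) = 0.1758/0.892 = 0.1971 m.
Re = ρVD_h/μ = 0.702·8.67·0.1971/1.15e-05 = 1.043e+05.
ε/D_h = 0.00015/0.1971 = 0.000761; Haaland gives 1/√f = -1.8 log₁₀[8.08e-05+6.61e-05] = 6.899, so f = 0.02101.
ΔP = f(L/D_h)(ρV²/2) = 0.02101·24.6/0.1971·26.38 = 69.19 Pa.

ΔP ≈ 69.2 Pa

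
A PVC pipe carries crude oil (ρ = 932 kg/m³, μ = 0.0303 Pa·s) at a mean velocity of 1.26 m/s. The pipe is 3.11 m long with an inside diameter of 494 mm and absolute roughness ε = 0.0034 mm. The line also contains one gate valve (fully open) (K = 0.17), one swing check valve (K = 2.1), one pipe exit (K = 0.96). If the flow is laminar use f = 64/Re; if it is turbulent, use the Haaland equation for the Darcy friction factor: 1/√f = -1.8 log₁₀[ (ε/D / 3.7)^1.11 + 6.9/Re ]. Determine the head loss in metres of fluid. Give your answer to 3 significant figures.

Reynolds number Re = ρVD/μ = 932 · 1.26 · 0.494 / 0.0303 = 1.915e+04.
Re > 4000 → turbulent. Relative roughness ε/D = 3.4e-06/0.494 = 6.88e-06. Haaland: 1/√f = -1.8 log₁₀[(6.88e-06/3.7)^1.11 + 6.9/1.915e+04] = -1.8 log₁₀[4.36e-07 + 0.00036] = 6.197, so f = 0.02604.
Total minor-loss coefficient ΣK = 1·0.17 + 1·2.1 + 1·0.96 = 3.23.
ΔP = [f·L/D + ΣK]·(ρV²/2) = [0.02604·3.11/0.494 + 3.23]·(932·1.26²/2) = [0.1639 + 3.23]·739.8 = 2511 Pa.
Head loss h_f = ΔP/(ρg) = 2511/(932·9.81) = 0.275 m.

h_f ≈ 0.275 m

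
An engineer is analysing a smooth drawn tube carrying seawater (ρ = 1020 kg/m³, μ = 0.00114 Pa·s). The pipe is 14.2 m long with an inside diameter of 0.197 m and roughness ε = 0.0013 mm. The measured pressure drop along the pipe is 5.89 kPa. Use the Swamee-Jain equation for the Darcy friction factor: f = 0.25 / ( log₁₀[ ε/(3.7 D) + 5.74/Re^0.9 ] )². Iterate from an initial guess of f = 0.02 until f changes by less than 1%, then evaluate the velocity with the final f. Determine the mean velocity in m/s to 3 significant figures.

Rearranging Darcy-Weisbach: V = √(2·ΔP·D/(f·L·ρ)). With ε/D = 1.3e-06/0.197 = 6.6e-06, iterate starting from f = 0.02:
  f = 0.02 → V = √(2·5890·0.197/(0.02·14.2·1020)) = 2.83 m/s; Re = ρVD/μ = 4.989e+05; f → 0.0132
  f = 0.0132 → V = 3.484 m/s; Re = 6.14e+05; f → 0.01274
  f = 0.01274 → V = 3.546 m/s; Re = 6.25e+05; f → 0.01271
Converged (Δf/f < 1%). With the final f = 0.01271: V = √(2·5890·0.197/(0.01271·14.2·1020)) = 3.551 m/s.

V ≈ 3.55 m/s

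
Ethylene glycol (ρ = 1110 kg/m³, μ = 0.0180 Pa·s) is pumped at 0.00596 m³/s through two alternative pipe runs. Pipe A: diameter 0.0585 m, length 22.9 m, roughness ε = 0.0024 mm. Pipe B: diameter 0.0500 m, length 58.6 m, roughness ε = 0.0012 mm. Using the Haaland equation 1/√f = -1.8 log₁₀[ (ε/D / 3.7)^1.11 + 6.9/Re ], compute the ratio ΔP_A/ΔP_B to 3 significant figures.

ΔP_A/ΔP_B ≈ 0.186

Pipe A: V = Q/A = 0.00596/0.002688 = 2.217 m/s; Re = 7999; ε/D = 4.1e-05; Haaland → f = 0.03291; ΔP_A = f(L/D)(ρV²/2) = 3.515e+04 Pa.
Pipe B: V = Q/A = 0.00596/0.001963 = 3.035 m/s; Re = 9359; ε/D = 2.4e-05; Haaland → f = 0.03148; ΔP_B = f(L/D)(ρV²/2) = 1.886e+05 Pa.
ΔP_A/ΔP_B = 3.515e+04/1.886e+05 = 0.186.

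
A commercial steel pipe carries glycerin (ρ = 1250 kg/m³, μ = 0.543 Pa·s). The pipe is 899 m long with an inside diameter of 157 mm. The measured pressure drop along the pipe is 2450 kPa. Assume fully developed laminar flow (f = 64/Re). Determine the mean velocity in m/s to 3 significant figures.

V ≈ 3.87 m/s

For laminar flow, f = 64/Re with Re = ρVD/μ, so Darcy-Weisbach reduces to ΔP = 32μLV/D². Solving for V: V = ΔP·D²/(32μL) = 2.45e+06·(0.157)²/(32·0.543·899) = 3.866 m/s.
Check: Re = ρVD/μ = 1250·3.866·0.157/0.543 = 1397 < 2300, so the laminar assumption holds.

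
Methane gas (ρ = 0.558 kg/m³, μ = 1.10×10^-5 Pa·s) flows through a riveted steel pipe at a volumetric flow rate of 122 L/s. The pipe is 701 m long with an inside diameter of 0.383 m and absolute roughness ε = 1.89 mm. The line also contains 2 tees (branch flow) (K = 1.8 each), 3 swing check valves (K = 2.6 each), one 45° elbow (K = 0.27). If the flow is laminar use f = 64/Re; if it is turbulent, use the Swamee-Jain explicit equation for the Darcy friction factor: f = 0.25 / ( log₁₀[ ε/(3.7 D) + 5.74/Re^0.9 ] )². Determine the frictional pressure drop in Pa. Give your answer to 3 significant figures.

Q = 122 L/s = 122/1000 = 0.122 m³/s.
Cross-sectional area A = πD²/4 = π(0.383)²/4 = 0.1152 m²; mean velocity V = Q/A = 0.122/0.1152 = 1.059 m/s.
Reynolds number Re = ρVD/μ = 0.558 · 1.059 · 0.383 / 1.1e-05 = 2.057e+04.
Re > 4000 → turbulent. Relative roughness ε/D = 0.00189/0.383 = 0.00493. Swamee-Jain: f = 0.25/(log₁₀[0.00493/3.7 + 5.74/2.057e+04^0.9])² = 0.25/(log₁₀[0.00133 + 0.000753])² = 0.25/(-2.68)² = 0.03479.
Total minor-loss coefficient ΣK = 2·1.8 + 3·2.6 + 1·0.27 = 11.7.
ΔP = [f·L/D + ΣK]·(ρV²/2) = [0.03479·701/0.383 + 11.7]·(0.558·1.059²/2) = [63.68 + 11.7]·0.3129 = 23.58 Pa.

ΔP ≈ 23.6 Pa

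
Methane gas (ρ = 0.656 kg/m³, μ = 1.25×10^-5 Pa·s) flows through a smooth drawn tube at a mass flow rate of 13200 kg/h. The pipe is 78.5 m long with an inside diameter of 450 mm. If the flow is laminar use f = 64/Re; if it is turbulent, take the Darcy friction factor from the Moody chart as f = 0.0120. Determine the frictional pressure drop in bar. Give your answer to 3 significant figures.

ṁ = 13200 kg/h = 13200/3600 = 3.667 kg/s.
A = πD²/4 = π(0.45)²/4 = 0.159 m²; mean velocity V = ṁ/(ρA) = 3.667/(0.656 · 0.159) = 35.14 m/s.
Reynolds number Re = ρVD/μ = 0.656 · 35.14 · 0.45 / 1.25e-05 = 8.3e+05.
Re > 4000 → turbulent; use the Moody-chart value f = 0.0120.
Darcy-Weisbach: ΔP = f(L/D)(ρV²/2) = 0.012·(78.5/0.45)·(0.656·35.14²/2) = 0.012·174.4·405.1 = 848 Pa.
ΔP = 848 Pa = 0.00848 bar.

ΔP ≈ 0.00848 bar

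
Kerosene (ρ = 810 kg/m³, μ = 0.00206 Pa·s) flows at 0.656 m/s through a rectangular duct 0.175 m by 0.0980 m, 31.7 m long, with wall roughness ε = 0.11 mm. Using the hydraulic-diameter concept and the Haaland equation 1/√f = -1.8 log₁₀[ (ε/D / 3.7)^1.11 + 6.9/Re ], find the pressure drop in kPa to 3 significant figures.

Hydraulic diameter D_h = 4A/P = 4·(0.175·0.098)/(2·(0.175+0.098)) = 0.0686/0.546 = 0.1256 m.
Re = ρVD_h/μ = 810·0.656·0.1256/0.00206 = 3.241e+04.
ε/D_h = 0.00011/0.1256 = 0.000876; Haaland gives 1/√f = -1.8 log₁₀[9.45e-05+0.000213] = 6.322, so f = 0.02502.
ΔP = f(L/D_h)(ρV²/2) = 0.02502·31.7/0.1256·174.3 = 1100 Pa.
ΔP = 1.10 kPa.

ΔP ≈ 1.10 kPa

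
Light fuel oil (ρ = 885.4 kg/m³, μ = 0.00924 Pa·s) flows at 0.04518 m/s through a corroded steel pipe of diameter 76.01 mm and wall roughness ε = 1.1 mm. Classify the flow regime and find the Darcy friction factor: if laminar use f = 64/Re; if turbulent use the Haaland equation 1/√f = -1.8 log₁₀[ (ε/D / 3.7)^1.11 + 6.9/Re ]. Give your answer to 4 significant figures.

f ≈ 0.1945

Re = ρVD/μ = 885.4·0.04518·0.07601/0.00924 = 329.1.
Re < 2300 → laminar, so f = 64/Re = 0.1945 (roughness is irrelevant in laminar flow).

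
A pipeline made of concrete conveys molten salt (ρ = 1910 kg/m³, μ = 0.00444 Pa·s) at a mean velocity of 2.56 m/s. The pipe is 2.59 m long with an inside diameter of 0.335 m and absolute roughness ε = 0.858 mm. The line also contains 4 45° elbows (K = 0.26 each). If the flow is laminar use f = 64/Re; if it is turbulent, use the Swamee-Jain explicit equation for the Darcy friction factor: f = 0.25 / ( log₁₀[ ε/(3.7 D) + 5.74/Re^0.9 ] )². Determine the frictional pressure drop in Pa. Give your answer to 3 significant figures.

Reynolds number Re = ρVD/μ = 1910 · 2.56 · 0.335 / 0.00444 = 3.689e+05.
Re > 4000 → turbulent. Relative roughness ε/D = 0.000858/0.335 = 0.00256. Swamee-Jain: f = 0.25/(log₁₀[0.00256/3.7 + 5.74/3.689e+05^0.9])² = 0.25/(log₁₀[0.000692 + 5.61e-05])² = 0.25/(-3.126)² = 0.02558.
Total minor-loss coefficient ΣK = 4·0.26 = 1.04.
ΔP = [f·L/D + ΣK]·(ρV²/2) = [0.02558·2.59/0.335 + 1.04]·(1910·2.56²/2) = [0.1978 + 1.04]·6259 = 7747 Pa.

ΔP ≈ 7750 Pa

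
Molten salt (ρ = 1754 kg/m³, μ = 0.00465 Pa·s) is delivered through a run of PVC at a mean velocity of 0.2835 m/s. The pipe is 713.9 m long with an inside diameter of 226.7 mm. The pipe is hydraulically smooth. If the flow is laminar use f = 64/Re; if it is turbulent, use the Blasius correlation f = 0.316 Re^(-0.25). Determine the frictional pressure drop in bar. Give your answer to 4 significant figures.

Reynolds number Re = ρVD/μ = 1754 · 0.2835 · 0.2267 / 0.00465 = 2.424e+04.
Re > 4000 → turbulent. Smooth-pipe (Blasius): f = 0.316 Re^(-0.25) = 0.316/(2.424e+04)^0.25 = 0.02532.
Darcy-Weisbach: ΔP = f(L/D)(ρV²/2) = 0.02532·(713.9/0.2267)·(1754·0.2835²/2) = 0.02532·3149·70.49 = 5621 Pa.
ΔP = 5621 Pa = 0.05621 bar.

ΔP ≈ 0.05621 bar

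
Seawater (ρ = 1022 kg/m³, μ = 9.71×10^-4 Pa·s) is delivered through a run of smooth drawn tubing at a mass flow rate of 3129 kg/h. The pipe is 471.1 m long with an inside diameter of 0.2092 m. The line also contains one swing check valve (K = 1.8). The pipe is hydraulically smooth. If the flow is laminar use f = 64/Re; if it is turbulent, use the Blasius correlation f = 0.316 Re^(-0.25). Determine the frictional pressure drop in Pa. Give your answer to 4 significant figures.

ΔP ≈ 26.47 Pa

ṁ = 3129 kg/h = 3129/3600 = 0.8692 kg/s.
A = πD²/4 = π(0.2092)²/4 = 0.03437 m²; mean velocity V = ṁ/(ρA) = 0.8692/(1022 · 0.03437) = 0.02474 m/s.
Reynolds number Re = ρVD/μ = 1022 · 0.02474 · 0.2092 / 0.000971 = 5448.
Re > 4000 → turbulent. Smooth-pipe (Blasius): f = 0.316 Re^(-0.25) = 0.316/(5448)^0.25 = 0.03678.
Total minor-loss coefficient ΣK = 1·1.8 = 1.8.
ΔP = [f·L/D + ΣK]·(ρV²/2) = [0.03678·471.1/0.2092 + 1.8]·(1022·0.02474²/2) = [82.83 + 1.8]·0.3128 = 26.47 Pa.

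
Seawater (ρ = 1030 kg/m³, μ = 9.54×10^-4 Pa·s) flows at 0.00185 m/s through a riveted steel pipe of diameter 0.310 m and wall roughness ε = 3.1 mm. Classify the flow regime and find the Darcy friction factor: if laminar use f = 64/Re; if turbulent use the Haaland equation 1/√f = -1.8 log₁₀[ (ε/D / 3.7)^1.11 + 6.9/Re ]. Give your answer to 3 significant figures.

Re = ρVD/μ = 1030·0.00185·0.31/0.000954 = 619.2.
Re < 2300 → laminar, so f = 64/Re = 0.1034 (roughness is irrelevant in laminar flow).

f ≈ 0.103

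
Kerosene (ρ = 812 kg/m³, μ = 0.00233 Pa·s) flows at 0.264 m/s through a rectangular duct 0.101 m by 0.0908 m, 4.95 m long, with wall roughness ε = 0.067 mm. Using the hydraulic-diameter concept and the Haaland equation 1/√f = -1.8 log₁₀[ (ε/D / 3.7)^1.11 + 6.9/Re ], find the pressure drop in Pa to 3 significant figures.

Hydraulic diameter D_h = 4A/P = 4·(0.101·0.0908)/(2·(0.101+0.0908)) = 0.03668/0.3836 = 0.09563 m.
Re = ρVD_h/μ = 812·0.264·0.09563/0.00233 = 8798.
ε/D_h = 6.7e-05/0.09563 = 0.000701; Haaland gives 1/√f = -1.8 log₁₀[7.38e-05+0.000784] = 5.52, so f = 0.03282.
ΔP = f(L/D_h)(ρV²/2) = 0.03282·4.95/0.09563·28.3 = 48.07 Pa.

ΔP ≈ 48.1 Pa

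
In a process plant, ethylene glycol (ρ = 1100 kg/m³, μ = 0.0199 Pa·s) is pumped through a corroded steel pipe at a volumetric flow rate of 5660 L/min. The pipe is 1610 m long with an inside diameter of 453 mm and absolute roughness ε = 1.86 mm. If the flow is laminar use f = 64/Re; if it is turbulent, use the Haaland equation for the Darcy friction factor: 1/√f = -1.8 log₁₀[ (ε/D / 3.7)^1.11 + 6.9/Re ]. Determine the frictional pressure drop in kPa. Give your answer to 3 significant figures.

ΔP ≈ 22.9 kPa

Q = 5660 L/min = 5660/60000 = 0.09433 m³/s.
Cross-sectional area A = πD²/4 = π(0.453)²/4 = 0.1612 m²; mean velocity V = Q/A = 0.09433/0.1612 = 0.5853 m/s.
Reynolds number Re = ρVD/μ = 1100 · 0.5853 · 0.453 / 0.0199 = 1.466e+04.
Re > 4000 → turbulent. Relative roughness ε/D = 0.00186/0.453 = 0.00411. Haaland: 1/√f = -1.8 log₁₀[(0.00411/3.7)^1.11 + 6.9/1.466e+04] = -1.8 log₁₀[0.000525 + 0.000471] = 5.403, so f = 0.03425.
Darcy-Weisbach: ΔP = f(L/D)(ρV²/2) = 0.03425·(1610/0.453)·(1100·0.5853²/2) = 0.03425·3554·188.4 = 2.294e+04 Pa.
ΔP = 2.294e+04 Pa = 22.9 kPa.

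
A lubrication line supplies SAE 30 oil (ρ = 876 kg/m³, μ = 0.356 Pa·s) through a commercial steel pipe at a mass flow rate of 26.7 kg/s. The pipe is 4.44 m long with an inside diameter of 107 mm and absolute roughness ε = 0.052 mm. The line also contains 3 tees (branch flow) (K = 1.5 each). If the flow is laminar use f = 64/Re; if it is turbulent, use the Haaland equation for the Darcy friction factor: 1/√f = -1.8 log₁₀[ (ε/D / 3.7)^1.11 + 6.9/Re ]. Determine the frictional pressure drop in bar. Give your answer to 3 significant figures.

A = πD²/4 = π(0.107)²/4 = 0.008992 m²; mean velocity V = ṁ/(ρA) = 26.7/(876 · 0.008992) = 3.39 m/s.
Reynolds number Re = ρVD/μ = 876 · 3.39 · 0.107 / 0.356 = 892.5.
Re < 2300 → laminar flow, so f = 64/Re = 64/892.5 = 0.07171 (the turbulent correlation is not needed).
Total minor-loss coefficient ΣK = 3·1.5 = 4.5.
ΔP = [f·L/D + ΣK]·(ρV²/2) = [0.07171·4.44/0.107 + 4.5]·(876·3.39²/2) = [2.976 + 4.5]·5032 = 3.762e+04 Pa.
ΔP = 3.762e+04 Pa = 0.376 bar.

ΔP ≈ 0.376 bar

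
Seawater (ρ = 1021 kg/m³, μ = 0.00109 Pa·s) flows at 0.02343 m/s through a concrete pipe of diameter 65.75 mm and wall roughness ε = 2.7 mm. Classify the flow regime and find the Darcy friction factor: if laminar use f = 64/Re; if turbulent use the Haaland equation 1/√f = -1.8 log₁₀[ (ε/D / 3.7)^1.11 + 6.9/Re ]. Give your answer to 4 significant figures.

f ≈ 0.04435

Re = ρVD/μ = 1021·0.02343·0.06575/0.00109 = 1443.
Re < 2300 → laminar, so f = 64/Re = 0.04435 (roughness is irrelevant in laminar flow).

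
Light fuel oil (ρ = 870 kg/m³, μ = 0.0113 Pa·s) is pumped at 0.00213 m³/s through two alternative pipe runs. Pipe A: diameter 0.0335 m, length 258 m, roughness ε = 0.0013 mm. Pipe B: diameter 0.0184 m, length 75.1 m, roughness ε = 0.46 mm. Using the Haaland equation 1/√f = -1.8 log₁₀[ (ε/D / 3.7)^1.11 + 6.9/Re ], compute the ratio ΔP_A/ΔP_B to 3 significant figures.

ΔP_A/ΔP_B ≈ 0.108

Pipe A: V = Q/A = 0.00213/0.0008814 = 2.417 m/s; Re = 6233; ε/D = 3.88e-05; Haaland → f = 0.03535; ΔP_A = f(L/D)(ρV²/2) = 6.917e+05 Pa.
Pipe B: V = Q/A = 0.00213/0.0002659 = 8.01 m/s; Re = 1.135e+04; ε/D = 0.025; Haaland → f = 0.05608; ΔP_B = f(L/D)(ρV²/2) = 6.388e+06 Pa.
ΔP_A/ΔP_B = 6.917e+05/6.388e+06 = 0.108.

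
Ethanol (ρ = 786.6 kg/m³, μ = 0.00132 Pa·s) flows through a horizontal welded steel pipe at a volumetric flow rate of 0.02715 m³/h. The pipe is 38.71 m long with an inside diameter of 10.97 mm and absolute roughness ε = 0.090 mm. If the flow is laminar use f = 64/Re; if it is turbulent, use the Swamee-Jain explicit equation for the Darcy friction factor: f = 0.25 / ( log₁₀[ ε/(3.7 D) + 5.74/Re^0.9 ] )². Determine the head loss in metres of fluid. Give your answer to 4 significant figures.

h_f ≈ 0.1405 m

Q = 0.02715 m³/h = 0.02715/3600 = 7.542e-06 m³/s.
Cross-sectional area A = πD²/4 = π(0.01097)²/4 = 9.452e-05 m²; mean velocity V = Q/A = 7.542e-06/9.452e-05 = 0.07979 m/s.
Reynolds number Re = ρVD/μ = 786.6 · 0.07979 · 0.01097 / 0.00132 = 521.6.
Re < 2300 → laminar flow, so f = 64/Re = 64/521.6 = 0.1227 (the turbulent correlation is not needed).
Darcy-Weisbach: ΔP = f(L/D)(ρV²/2) = 0.1227·(38.71/0.01097)·(786.6·0.07979²/2) = 0.1227·3529·2.504 = 1084 Pa.
Head loss h_f = ΔP/(ρg) = 1084/(786.6·9.81) = 0.1405 m.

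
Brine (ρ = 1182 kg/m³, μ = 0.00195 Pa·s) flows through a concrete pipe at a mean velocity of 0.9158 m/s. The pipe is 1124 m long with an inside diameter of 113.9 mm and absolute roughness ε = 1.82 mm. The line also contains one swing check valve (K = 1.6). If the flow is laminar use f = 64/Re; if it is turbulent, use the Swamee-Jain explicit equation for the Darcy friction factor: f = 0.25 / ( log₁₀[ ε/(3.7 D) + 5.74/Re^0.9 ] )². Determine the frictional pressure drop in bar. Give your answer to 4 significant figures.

Reynolds number Re = ρVD/μ = 1182 · 0.9158 · 0.1139 / 0.00195 = 6.323e+04.
Re > 4000 → turbulent. Relative roughness ε/D = 0.00182/0.1139 = 0.016. Swamee-Jain: f = 0.25/(log₁₀[0.016/3.7 + 5.74/6.323e+04^0.9])² = 0.25/(log₁₀[0.00432 + 0.000274])² = 0.25/(-2.338)² = 0.04574.
Total minor-loss coefficient ΣK = 1·1.6 = 1.6.
ΔP = [f·L/D + ΣK]·(ρV²/2) = [0.04574·1124/0.1139 + 1.6]·(1182·0.9158²/2) = [451.4 + 1.6]·495.7 = 2.245e+05 Pa.
ΔP = 2.245e+05 Pa = 2.245 bar.

ΔP ≈ 2.245 bar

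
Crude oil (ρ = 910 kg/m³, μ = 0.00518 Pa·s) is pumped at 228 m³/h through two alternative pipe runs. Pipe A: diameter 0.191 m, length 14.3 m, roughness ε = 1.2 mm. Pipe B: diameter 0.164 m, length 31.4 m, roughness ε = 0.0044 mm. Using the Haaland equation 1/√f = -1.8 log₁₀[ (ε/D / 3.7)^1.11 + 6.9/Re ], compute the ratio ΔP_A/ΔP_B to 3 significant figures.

ΔP_A/ΔP_B ≈ 0.387

Pipe A: V = Q/A = 0.06333/0.02865 = 2.21 m/s; Re = 7.417e+04; ε/D = 0.00628; Haaland → f = 0.03363; ΔP_A = f(L/D)(ρV²/2) = 5598 Pa.
Pipe B: V = Q/A = 0.06333/0.02112 = 2.998 m/s; Re = 8.638e+04; ε/D = 2.68e-05; Haaland → f = 0.01848; ΔP_B = f(L/D)(ρV²/2) = 1.447e+04 Pa.
ΔP_A/ΔP_B = 5598/1.447e+04 = 0.387.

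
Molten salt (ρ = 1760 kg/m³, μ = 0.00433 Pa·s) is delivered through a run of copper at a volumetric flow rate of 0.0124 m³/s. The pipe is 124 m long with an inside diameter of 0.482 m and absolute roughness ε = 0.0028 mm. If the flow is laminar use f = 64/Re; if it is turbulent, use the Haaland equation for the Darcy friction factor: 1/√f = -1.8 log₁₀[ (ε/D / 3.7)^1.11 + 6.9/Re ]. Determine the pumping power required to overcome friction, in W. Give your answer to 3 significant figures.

P ≈ 0.371 W

Cross-sectional area A = πD²/4 = π(0.482)²/4 = 0.1825 m²; mean velocity V = Q/A = 0.0124/0.1825 = 0.06796 m/s.
Reynolds number Re = ρVD/μ = 1760 · 0.06796 · 0.482 / 0.00433 = 1.331e+04.
Re > 4000 → turbulent. Relative roughness ε/D = 2.8e-06/0.482 = 5.81e-06. Haaland: 1/√f = -1.8 log₁₀[(5.81e-06/3.7)^1.11 + 6.9/1.331e+04] = -1.8 log₁₀[3.61e-07 + 0.000518] = 5.913, so f = 0.0286.
Darcy-Weisbach: ΔP = f(L/D)(ρV²/2) = 0.0286·(124/0.482)·(1760·0.06796²/2) = 0.0286·257.3·4.064 = 29.9 Pa.
Pumping power P = QΔP = 0.0124·29.9 = 0.3708 W = 0.371 W.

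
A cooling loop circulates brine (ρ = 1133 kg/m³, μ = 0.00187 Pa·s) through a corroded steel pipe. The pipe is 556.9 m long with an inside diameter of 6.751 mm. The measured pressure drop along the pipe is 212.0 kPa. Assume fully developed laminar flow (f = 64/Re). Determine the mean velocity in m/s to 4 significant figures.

V ≈ 0.2899 m/s

For laminar flow, f = 64/Re with Re = ρVD/μ, so Darcy-Weisbach reduces to ΔP = 32μLV/D². Solving for V: V = ΔP·D²/(32μL) = 2.12e+05·(0.006751)²/(32·0.00187·556.9) = 0.2899 m/s.
Check: Re = ρVD/μ = 1133·0.2899·0.006751/0.00187 = 1186 < 2300, so the laminar assumption holds.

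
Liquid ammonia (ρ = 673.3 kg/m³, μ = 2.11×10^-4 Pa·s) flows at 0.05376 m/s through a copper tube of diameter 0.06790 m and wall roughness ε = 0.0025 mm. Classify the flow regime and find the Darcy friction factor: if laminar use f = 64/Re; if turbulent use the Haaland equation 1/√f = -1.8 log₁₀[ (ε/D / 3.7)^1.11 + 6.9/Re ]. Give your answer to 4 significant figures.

f ≈ 0.02967

Re = ρVD/μ = 673.3·0.05376·0.0679/0.000211 = 1.165e+04.
Re > 4000 → turbulent. ε/D = 2.5e-06/0.0679 = 3.68e-05; Haaland: 1/√f = -1.8 log₁₀[2.8e-06 + 0.000592] = 5.806, so f = 0.02967.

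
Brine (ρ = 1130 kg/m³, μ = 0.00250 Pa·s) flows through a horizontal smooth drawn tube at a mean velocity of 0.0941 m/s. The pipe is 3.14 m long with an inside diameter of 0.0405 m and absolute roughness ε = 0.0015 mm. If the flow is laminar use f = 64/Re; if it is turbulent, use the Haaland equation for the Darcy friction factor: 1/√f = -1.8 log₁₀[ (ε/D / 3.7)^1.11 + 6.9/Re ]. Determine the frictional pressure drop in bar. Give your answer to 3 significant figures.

Reynolds number Re = ρVD/μ = 1130 · 0.0941 · 0.0405 / 0.0025 = 1723.
Re < 2300 → laminar flow, so f = 64/Re = 64/1723 = 0.03715 (the turbulent correlation is not needed).
Darcy-Weisbach: ΔP = f(L/D)(ρV²/2) = 0.03715·(3.14/0.0405)·(1130·0.0941²/2) = 0.03715·77.53·5.003 = 14.41 Pa.
ΔP = 14.41 Pa = 1.44×10^-4 bar.

ΔP ≈ 1.44×10^-4 bar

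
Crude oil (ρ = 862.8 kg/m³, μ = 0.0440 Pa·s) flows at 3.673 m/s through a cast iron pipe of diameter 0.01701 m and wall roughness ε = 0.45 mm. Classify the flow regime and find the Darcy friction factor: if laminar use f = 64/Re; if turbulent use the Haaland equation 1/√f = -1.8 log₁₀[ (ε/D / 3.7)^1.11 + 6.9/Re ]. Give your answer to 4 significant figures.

Re = ρVD/μ = 862.8·3.673·0.01701/0.044 = 1225.
Re < 2300 → laminar, so f = 64/Re = 0.05224 (roughness is irrelevant in laminar flow).

f ≈ 0.05224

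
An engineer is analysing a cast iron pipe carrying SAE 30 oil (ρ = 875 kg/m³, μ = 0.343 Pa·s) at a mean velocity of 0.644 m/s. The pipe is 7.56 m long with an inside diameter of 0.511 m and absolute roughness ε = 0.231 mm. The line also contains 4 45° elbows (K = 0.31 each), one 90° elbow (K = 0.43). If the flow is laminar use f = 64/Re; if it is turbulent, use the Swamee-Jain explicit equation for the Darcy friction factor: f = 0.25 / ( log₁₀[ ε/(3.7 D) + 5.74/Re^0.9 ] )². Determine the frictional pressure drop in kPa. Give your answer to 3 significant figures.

ΔP ≈ 0.508 kPa

Reynolds number Re = ρVD/μ = 875 · 0.644 · 0.511 / 0.343 = 839.5.
Re < 2300 → laminar flow, so f = 64/Re = 64/839.5 = 0.07624 (the turbulent correlation is not needed).
Total minor-loss coefficient ΣK = 4·0.31 + 1·0.43 = 1.67.
ΔP = [f·L/D + ΣK]·(ρV²/2) = [0.07624·7.56/0.511 + 1.67]·(875·0.644²/2) = [1.128 + 1.67]·181.4 = 507.7 Pa.
ΔP = 507.7 Pa = 0.508 kPa.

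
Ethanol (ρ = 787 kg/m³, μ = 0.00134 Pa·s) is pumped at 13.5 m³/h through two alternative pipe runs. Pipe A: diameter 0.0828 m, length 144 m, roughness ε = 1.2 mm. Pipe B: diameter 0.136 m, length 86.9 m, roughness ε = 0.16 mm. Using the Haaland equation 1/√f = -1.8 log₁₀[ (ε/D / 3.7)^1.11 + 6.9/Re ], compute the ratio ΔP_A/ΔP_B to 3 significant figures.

Pipe A: V = Q/A = 0.00375/0.005385 = 0.6964 m/s; Re = 3.387e+04; ε/D = 0.0145; Haaland → f = 0.04455; ΔP_A = f(L/D)(ρV²/2) = 1.479e+04 Pa.
Pipe B: V = Q/A = 0.00375/0.01453 = 0.2581 m/s; Re = 2.062e+04; ε/D = 0.00118; Haaland → f = 0.0278; ΔP_B = f(L/D)(ρV²/2) = 465.8 Pa.
ΔP_A/ΔP_B = 1.479e+04/465.8 = 31.7.

ΔP_A/ΔP_B ≈ 31.7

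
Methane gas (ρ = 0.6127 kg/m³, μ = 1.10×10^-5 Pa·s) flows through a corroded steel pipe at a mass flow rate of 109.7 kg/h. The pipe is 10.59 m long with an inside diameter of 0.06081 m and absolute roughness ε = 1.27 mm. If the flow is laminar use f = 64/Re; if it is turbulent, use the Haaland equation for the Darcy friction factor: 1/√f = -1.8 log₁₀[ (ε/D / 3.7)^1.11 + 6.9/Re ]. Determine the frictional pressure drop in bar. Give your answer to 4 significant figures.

ΔP ≈ 0.007852 bar

ṁ = 109.7 kg/h = 109.7/3600 = 0.03047 kg/s.
A = πD²/4 = π(0.06081)²/4 = 0.002904 m²; mean velocity V = ṁ/(ρA) = 0.03047/(0.6127 · 0.002904) = 17.12 m/s.
Reynolds number Re = ρVD/μ = 0.6127 · 17.12 · 0.06081 / 1.1e-05 = 5.8e+04.
Re > 4000 → turbulent. Relative roughness ε/D = 0.00127/0.06081 = 0.0209. Haaland: 1/√f = -1.8 log₁₀[(0.0209/3.7)^1.11 + 6.9/5.8e+04] = -1.8 log₁₀[0.00319 + 0.000119] = 4.464, so f = 0.05019.
Darcy-Weisbach: ΔP = f(L/D)(ρV²/2) = 0.05019·(10.59/0.06081)·(0.6127·17.12²/2) = 0.05019·174.1·89.84 = 785.2 Pa.
ΔP = 785.2 Pa = 0.007852 bar.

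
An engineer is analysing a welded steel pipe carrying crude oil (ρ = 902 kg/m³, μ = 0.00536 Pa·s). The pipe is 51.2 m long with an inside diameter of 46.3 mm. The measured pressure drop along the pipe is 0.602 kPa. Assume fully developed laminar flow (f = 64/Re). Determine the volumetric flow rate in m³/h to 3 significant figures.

Q ≈ 0.891 m³/h

For laminar flow, f = 64/Re with Re = ρVD/μ, so Darcy-Weisbach reduces to ΔP = 32μLV/D². Solving for V: V = ΔP·D²/(32μL) = 602·(0.0463)²/(32·0.00536·51.2) = 0.147 m/s.
Check: Re = ρVD/μ = 902·0.147·0.0463/0.00536 = 1145 < 2300, so the laminar assumption holds.
Q = V·A = 0.147·(π/4·0.0463²) = 0.0002474 m³/s = 0.891 m³/h.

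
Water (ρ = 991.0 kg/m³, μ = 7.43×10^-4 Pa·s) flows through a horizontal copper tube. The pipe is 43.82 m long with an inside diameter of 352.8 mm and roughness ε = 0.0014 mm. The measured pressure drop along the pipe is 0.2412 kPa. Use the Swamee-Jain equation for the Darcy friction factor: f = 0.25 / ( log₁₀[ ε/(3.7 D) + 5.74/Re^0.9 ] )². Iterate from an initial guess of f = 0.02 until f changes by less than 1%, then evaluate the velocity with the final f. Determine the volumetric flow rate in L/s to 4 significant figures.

Q ≈ 49.91 L/s

Rearranging Darcy-Weisbach: V = √(2·ΔP·D/(f·L·ρ)). With ε/D = 1.4e-06/0.3528 = 3.97e-06, iterate starting from f = 0.02:
  f = 0.02 → V = √(2·241.2·0.3528/(0.02·43.82·991)) = 0.4427 m/s; Re = ρVD/μ = 2.083e+05; f → 0.01545
  f = 0.01545 → V = 0.5037 m/s; Re = 2.37e+05; f → 0.01507
  f = 0.01507 → V = 0.5099 m/s; Re = 2.4e+05; f → 0.01504
Converged (Δf/f < 1%). With the final f = 0.01504: V = √(2·241.2·0.3528/(0.01504·43.82·991)) = 0.5105 m/s.
Q = V·A = 0.5105·(π/4·0.3528²) = 0.04991 m³/s = 49.91 L/s.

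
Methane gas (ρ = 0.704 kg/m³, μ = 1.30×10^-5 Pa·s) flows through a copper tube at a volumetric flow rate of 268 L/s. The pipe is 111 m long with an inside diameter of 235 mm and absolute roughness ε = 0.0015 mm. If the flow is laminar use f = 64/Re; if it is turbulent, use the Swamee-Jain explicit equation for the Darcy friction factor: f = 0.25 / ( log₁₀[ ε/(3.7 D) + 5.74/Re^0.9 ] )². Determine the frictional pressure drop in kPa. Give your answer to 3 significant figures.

ΔP ≈ 0.120 kPa

Q = 268 L/s = 268/1000 = 0.268 m³/s.
Cross-sectional area A = πD²/4 = π(0.235)²/4 = 0.04337 m²; mean velocity V = Q/A = 0.268/0.04337 = 6.179 m/s.
Reynolds number Re = ρVD/μ = 0.704 · 6.179 · 0.235 / 1.3e-05 = 7.863e+04.
Re > 4000 → turbulent. Relative roughness ε/D = 1.5e-06/0.235 = 6.38e-06. Swamee-Jain: f = 0.25/(log₁₀[6.38e-06/3.7 + 5.74/7.863e+04^0.9])² = 0.25/(log₁₀[1.73e-06 + 0.000225])² = 0.25/(-3.644)² = 0.01883.
Darcy-Weisbach: ΔP = f(L/D)(ρV²/2) = 0.01883·(111/0.235)·(0.704·6.179²/2) = 0.01883·472.3·13.44 = 119.5 Pa.
ΔP = 119.5 Pa = 0.120 kPa.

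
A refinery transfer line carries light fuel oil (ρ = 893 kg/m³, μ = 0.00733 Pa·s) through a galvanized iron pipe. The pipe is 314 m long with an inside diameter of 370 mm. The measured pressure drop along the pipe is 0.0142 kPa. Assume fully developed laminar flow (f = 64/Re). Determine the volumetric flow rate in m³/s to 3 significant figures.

For laminar flow, f = 64/Re with Re = ρVD/μ, so Darcy-Weisbach reduces to ΔP = 32μLV/D². Solving for V: V = ΔP·D²/(32μL) = 14.2·(0.37)²/(32·0.00733·314) = 0.02639 m/s.
Check: Re = ρVD/μ = 893·0.02639·0.37/0.00733 = 1190 < 2300, so the laminar assumption holds.
Q = V·A = 0.02639·(π/4·0.37²) = 0.002838 m³/s = 0.00284 m³/s.

Q ≈ 0.00284 m³/s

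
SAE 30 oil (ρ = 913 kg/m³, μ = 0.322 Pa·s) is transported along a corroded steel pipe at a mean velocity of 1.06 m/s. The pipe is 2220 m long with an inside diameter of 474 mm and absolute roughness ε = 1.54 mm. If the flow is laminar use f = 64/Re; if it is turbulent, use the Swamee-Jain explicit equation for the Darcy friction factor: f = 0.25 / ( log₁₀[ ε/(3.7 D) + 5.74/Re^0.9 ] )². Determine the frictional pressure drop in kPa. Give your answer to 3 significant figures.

ΔP ≈ 108 kPa

Reynolds number Re = ρVD/μ = 913 · 1.06 · 0.474 / 0.322 = 1425.
Re < 2300 → laminar flow, so f = 64/Re = 64/1425 = 0.04492 (the turbulent correlation is not needed).
Darcy-Weisbach: ΔP = f(L/D)(ρV²/2) = 0.04492·(2220/0.474)·(913·1.06²/2) = 0.04492·4684·512.9 = 1.079e+05 Pa.
ΔP = 1.079e+05 Pa = 108 kPa.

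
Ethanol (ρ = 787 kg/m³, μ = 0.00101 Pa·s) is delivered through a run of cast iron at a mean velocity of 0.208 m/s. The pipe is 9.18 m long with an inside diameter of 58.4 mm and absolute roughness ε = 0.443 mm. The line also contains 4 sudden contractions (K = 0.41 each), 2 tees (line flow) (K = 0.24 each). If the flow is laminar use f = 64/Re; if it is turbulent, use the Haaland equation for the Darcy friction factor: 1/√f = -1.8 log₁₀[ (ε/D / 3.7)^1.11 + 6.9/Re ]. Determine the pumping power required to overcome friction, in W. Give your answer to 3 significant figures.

Reynolds number Re = ρVD/μ = 787 · 0.208 · 0.0584 / 0.00101 = 9465.
Re > 4000 → turbulent. Relative roughness ε/D = 0.000443/0.0584 = 0.00759. Haaland: 1/√f = -1.8 log₁₀[(0.00759/3.7)^1.11 + 6.9/9465] = -1.8 log₁₀[0.00104 + 0.000729] = 4.955, so f = 0.04073.
Total minor-loss coefficient ΣK = 4·0.41 + 2·0.24 = 2.12.
ΔP = [f·L/D + ΣK]·(ρV²/2) = [0.04073·9.18/0.0584 + 2.12]·(787·0.208²/2) = [6.402 + 2.12]·17.02 = 145.1 Pa.
Q = V·A = 0.208·0.002679 = 0.0005572 m³/s.
Pumping power P = QΔP = 0.0005572·145.1 = 0.08083 W = 0.0808 W.

P ≈ 0.0808 W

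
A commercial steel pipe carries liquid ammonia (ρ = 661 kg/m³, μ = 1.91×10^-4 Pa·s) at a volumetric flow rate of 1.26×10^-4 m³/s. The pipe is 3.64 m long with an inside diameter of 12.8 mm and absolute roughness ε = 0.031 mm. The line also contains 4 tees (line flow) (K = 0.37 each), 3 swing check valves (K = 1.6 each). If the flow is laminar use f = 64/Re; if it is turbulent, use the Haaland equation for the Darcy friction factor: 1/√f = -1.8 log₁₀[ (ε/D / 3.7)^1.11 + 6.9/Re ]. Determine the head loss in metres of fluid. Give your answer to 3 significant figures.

Cross-sectional area A = πD²/4 = π(0.0128)²/4 = 0.0001287 m²; mean velocity V = Q/A = 0.000126/0.0001287 = 0.9792 m/s.
Reynolds number Re = ρVD/μ = 661 · 0.9792 · 0.0128 / 0.000191 = 4.337e+04.
Re > 4000 → turbulent. Relative roughness ε/D = 3.1e-05/0.0128 = 0.00242. Haaland: 1/√f = -1.8 log₁₀[(0.00242/3.7)^1.11 + 6.9/4.337e+04] = -1.8 log₁₀[0.000292 + 0.000159] = 6.022, so f = 0.02758.
Total minor-loss coefficient ΣK = 4·0.37 + 3·1.6 = 6.28.
ΔP = [f·L/D + ΣK]·(ρV²/2) = [0.02758·3.64/0.0128 + 6.28]·(661·0.9792²/2) = [7.842 + 6.28]·316.9 = 4475 Pa.
Head loss h_f = ΔP/(ρg) = 4475/(661·9.81) = 0.690 m.

h_f ≈ 0.690 m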